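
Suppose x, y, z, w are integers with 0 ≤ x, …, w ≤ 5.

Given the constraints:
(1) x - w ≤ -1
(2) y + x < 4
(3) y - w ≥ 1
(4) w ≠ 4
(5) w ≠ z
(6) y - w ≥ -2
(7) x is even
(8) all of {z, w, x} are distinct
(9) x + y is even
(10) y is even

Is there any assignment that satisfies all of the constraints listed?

Setting (x, y, z, w) = (0, 2, 3, 1) satisfies everything: constraint 1: x - w = -1; constraint 2: y + x = 2, and the others follow.

Satisfiable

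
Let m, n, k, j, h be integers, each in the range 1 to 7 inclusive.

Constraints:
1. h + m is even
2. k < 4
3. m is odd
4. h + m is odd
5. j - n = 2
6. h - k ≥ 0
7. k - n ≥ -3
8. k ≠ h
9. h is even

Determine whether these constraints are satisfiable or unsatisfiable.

Constraint 9 makes h even and constraint 3 makes m odd, so h + m must be odd. Constraint 1 says h + m is even — contradiction.

Unsatisfiable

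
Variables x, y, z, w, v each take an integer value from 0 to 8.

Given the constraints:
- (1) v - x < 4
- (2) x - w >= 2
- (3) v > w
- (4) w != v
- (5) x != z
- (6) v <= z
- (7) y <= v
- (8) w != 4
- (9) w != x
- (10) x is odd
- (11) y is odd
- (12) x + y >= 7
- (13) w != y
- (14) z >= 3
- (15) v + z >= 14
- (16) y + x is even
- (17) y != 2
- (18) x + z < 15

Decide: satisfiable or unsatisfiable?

One satisfying assignment is x = 5, y = 3, z = 8, w = 2, v = 8.
For the less obvious constraints — constraint 1: v - x = 3; constraint 2: x - w = 3; constraint 12: x + y = 8 — and the others hold by inspection.

Satisfiable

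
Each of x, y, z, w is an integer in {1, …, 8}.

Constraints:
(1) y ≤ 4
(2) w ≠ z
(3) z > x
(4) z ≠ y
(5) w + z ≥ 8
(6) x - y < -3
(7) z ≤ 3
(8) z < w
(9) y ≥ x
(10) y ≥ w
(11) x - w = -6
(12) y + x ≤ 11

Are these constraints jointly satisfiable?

Unsatisfiable

From constraints 1 and 10: w ≤ y ≤ 4. From constraint 7: z ≤ 3. Hence w + z ≤ 7. But constraint 5 requires w + z ≥ 8, and 8 > 7. Contradiction.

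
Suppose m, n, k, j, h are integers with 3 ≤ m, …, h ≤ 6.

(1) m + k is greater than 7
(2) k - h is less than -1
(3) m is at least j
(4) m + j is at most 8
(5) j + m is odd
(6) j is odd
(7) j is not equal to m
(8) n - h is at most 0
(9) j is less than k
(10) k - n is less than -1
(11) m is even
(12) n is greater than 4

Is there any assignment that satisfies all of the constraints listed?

Satisfiable

Take m = 4, n = 6, k = 4, j = 3, h = 6. Then constraint 1: m + k = 8; constraint 2: k - h = -2, and every other listed constraint is also met.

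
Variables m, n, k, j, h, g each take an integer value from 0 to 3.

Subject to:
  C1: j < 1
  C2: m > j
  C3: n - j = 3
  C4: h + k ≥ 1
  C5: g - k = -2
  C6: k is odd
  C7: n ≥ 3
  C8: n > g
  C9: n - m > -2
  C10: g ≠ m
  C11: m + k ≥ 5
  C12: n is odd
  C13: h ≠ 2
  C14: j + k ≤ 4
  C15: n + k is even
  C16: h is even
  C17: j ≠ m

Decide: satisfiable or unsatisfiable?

Setting (m, n, k, j, h, g) = (2, 3, 3, 0, 0, 1) satisfies everything: constraint 3: n - j = 3; constraint 4: h + k = 3; constraint 5: g - k = -2, and the others follow.

Satisfiable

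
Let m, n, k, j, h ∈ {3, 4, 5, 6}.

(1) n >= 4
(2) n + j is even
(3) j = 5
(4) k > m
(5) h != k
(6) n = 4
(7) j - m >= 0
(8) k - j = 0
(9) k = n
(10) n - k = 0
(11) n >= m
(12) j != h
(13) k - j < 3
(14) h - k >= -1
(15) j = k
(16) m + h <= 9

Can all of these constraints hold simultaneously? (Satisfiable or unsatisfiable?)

Constraint 3 fixes j = 5 and constraint 6 fixes n = 4. Constraints 9 and 15 give j = k = n, so j = n. But 5 ≠ 4 — contradiction.

Unsatisfiable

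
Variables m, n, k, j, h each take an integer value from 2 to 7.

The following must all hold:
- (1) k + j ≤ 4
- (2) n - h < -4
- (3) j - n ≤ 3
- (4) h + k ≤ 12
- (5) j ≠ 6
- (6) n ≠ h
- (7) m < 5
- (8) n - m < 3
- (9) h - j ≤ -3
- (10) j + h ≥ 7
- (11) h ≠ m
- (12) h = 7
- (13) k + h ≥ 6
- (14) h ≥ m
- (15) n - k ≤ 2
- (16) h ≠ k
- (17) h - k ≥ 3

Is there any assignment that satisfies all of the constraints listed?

Constraints 3, 9, 15, and 17 give k − n ≥ -2, n − j ≥ -3, j − h ≥ 3, h − k ≥ 3.
Adding all 4 inequalities: the left sides telescope to 0, and the right sides sum to (-2) + (-3) + 3 + 3 = 1. So 0 ≥ 1, which is false.

Unsatisfiable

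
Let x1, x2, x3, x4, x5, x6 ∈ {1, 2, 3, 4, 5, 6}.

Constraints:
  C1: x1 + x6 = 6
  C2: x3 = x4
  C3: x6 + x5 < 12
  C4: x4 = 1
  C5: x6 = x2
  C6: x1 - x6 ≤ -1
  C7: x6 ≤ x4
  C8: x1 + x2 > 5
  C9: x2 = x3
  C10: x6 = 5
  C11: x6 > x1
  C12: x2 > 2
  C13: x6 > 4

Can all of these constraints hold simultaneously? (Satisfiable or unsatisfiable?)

Unsatisfiable

Constraint 10 fixes x6 = 5 and constraint 4 fixes x4 = 1. Constraints 2, 5, and 9 give x6 = x2 = x3 = x4, so x6 = x4. But 5 ≠ 1 — contradiction.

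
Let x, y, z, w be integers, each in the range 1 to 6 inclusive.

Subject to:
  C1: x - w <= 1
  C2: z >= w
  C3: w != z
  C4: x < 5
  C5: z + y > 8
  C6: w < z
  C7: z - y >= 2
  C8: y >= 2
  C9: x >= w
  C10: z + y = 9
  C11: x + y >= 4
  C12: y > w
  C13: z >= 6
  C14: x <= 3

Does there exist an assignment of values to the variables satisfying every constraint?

Setting (x, y, z, w) = (1, 3, 6, 1) satisfies everything: constraint 1: x - w = 0; constraint 5: z + y = 9, and the others follow.

Satisfiable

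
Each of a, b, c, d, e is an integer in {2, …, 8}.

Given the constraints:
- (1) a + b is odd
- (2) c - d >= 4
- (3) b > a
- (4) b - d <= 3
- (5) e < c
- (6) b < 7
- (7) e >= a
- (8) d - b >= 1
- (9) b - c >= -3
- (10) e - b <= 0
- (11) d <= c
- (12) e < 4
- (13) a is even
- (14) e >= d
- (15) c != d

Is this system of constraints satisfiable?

Constraints 2, 8, and 9 give c − d ≥ 4, d − b ≥ 1, b − c ≥ -3.
Adding all 3 inequalities: the left sides telescope to 0, and the right sides sum to 4 + 1 + (-3) = 2. So 0 ≥ 2, which is false.

Unsatisfiable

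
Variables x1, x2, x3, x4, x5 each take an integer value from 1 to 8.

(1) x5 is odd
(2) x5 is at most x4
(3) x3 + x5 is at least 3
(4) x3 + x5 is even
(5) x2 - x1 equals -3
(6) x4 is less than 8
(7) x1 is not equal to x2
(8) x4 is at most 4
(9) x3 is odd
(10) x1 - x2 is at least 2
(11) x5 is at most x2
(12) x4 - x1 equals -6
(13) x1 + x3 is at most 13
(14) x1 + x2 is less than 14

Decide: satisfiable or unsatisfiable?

Satisfiable

Take x1 = 7, x2 = 4, x3 = 5, x4 = 1, x5 = 1. Then constraint 3: x3 + x5 = 6; constraint 5: x2 - x1 = -3; constraint 10: x1 - x2 = 3, and every other listed constraint is also met.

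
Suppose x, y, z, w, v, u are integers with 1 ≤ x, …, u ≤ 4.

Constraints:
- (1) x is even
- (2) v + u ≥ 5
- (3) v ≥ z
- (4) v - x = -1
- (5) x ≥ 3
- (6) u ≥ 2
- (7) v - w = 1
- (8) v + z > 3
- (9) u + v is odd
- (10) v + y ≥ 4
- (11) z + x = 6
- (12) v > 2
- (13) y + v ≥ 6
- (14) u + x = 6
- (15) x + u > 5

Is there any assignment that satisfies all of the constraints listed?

Take x = 4, y = 4, z = 2, w = 2, v = 3, u = 2. Then constraint 2: v + u = 5; constraint 4: v - x = -1; constraint 7: v - w = 1, and every other listed constraint is also met.

Satisfiable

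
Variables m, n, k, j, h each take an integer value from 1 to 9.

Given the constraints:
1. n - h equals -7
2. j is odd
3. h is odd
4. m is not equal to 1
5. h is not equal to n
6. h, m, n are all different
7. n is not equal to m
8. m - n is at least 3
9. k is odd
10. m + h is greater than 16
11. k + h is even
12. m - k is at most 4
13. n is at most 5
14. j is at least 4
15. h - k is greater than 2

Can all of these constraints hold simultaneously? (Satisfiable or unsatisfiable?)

One satisfying assignment is m = 8, n = 2, k = 5, j = 7, h = 9.
For the less obvious constraints — constraint 1: n - h = -7; constraint 8: m - n = 6; constraint 10: m + h = 17 — and the others hold by inspection.

Satisfiable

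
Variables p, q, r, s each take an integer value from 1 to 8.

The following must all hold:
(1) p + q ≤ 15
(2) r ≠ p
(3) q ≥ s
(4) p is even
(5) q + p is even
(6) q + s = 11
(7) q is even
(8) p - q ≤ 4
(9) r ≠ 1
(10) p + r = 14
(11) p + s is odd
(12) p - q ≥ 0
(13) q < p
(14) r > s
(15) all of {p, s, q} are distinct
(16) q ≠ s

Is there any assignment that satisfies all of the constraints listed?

Try p = 8, q = 6, r = 6, s = 5.
Check constraint 1: p + q = 14; constraint 6: q + s = 11; constraint 8: p - q = 2. The remaining constraints are straightforward to verify.

Satisfiable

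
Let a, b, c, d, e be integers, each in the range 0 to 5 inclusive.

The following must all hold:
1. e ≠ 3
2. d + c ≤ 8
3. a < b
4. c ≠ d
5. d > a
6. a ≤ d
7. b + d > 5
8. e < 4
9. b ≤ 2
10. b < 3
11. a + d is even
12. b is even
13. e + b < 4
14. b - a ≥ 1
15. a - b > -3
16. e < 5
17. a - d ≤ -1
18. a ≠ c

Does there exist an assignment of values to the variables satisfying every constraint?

Satisfiable

One satisfying assignment is a = 0, b = 2, c = 3, d = 4, e = 1.
For the less obvious constraints — constraint 2: d + c = 7; constraint 7: b + d = 6 — and the others hold by inspection.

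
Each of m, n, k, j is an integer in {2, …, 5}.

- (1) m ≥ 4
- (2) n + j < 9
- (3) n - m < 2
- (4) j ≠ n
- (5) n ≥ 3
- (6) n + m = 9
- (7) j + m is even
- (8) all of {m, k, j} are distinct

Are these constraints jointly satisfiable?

Satisfiable

One satisfying assignment is m = 5, n = 4, k = 2, j = 3.
For the less obvious constraints — constraint 2: n + j = 7; constraint 3: n - m = -1; constraint 6: n + m = 9 — and the others hold by inspection.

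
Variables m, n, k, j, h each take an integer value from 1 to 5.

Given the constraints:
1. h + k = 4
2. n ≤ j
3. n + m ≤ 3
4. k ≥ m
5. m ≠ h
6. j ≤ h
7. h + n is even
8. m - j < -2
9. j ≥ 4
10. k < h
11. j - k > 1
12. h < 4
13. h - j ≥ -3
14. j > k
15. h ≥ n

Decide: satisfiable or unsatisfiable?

Unsatisfiable

From constraints 6 and 9: h ≥ j and j ≥ 4, so h ≥ 4. From constraint 12: h ≤ 3. But 3 < 4, so no value of h works.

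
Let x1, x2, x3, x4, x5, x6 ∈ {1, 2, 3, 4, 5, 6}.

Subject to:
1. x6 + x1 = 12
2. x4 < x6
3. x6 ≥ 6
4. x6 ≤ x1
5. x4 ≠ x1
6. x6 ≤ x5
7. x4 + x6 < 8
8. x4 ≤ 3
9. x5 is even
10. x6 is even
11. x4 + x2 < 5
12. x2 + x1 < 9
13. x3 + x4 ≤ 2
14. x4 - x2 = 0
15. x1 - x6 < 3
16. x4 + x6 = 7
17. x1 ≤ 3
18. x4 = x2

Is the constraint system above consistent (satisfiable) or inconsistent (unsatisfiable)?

Unsatisfiable

From constraint 3: x6 ≥ 6. From constraints 4 and 17: x6 ≤ x1 and x1 ≤ 3, so x6 ≤ 3. But 3 < 6, so no value of x6 works.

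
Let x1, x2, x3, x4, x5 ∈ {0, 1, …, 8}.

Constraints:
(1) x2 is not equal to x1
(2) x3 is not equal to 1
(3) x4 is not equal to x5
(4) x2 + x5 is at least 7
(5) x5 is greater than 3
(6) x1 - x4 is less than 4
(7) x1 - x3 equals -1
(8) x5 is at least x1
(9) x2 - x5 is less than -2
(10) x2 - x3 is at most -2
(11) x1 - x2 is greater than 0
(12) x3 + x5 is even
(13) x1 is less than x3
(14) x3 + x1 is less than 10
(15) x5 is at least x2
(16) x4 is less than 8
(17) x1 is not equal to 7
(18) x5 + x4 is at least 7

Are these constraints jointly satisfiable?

Satisfiable

Setting (x1, x2, x3, x4, x5) = (4, 2, 5, 2, 5) satisfies everything: constraint 4: x2 + x5 = 7; constraint 6: x1 - x4 = 2; constraint 7: x1 - x3 = -1, and the others follow.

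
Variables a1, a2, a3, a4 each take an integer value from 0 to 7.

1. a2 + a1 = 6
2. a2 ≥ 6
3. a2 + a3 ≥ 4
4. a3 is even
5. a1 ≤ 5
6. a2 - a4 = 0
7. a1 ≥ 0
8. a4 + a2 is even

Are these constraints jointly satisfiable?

Satisfiable

Try a1 = 0, a2 = 6, a3 = 0, a4 = 6.
Check constraint 1: a2 + a1 = 6; constraint 3: a2 + a3 = 6; constraint 6: a2 - a4 = 0. The remaining constraints are straightforward to verify.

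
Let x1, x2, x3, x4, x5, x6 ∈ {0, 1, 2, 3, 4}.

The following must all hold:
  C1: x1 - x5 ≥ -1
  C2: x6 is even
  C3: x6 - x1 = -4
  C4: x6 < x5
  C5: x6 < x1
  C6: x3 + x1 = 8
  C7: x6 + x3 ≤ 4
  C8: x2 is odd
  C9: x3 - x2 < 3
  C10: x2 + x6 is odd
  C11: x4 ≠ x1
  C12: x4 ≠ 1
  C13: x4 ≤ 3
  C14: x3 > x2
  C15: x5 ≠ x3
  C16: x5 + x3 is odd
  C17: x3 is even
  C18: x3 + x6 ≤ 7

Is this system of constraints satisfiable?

Take x1 = 4, x2 = 3, x3 = 4, x4 = 3, x5 = 3, x6 = 0. Then constraint 1: x1 - x5 = 1; constraint 3: x6 - x1 = -4, and every other listed constraint is also met.

Satisfiable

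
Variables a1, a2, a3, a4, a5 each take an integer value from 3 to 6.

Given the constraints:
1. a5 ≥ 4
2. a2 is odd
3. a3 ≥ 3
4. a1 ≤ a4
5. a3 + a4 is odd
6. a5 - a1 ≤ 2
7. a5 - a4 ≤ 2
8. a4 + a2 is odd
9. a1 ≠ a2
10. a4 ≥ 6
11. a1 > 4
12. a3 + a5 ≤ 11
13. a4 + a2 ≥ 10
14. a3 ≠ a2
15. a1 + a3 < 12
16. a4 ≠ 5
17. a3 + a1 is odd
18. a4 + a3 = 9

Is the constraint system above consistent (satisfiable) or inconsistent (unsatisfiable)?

Satisfiable

Try a1 = 6, a2 = 5, a3 = 3, a4 = 6, a5 = 6.
Check constraint 6: a5 - a1 = 0; constraint 7: a5 - a4 = 0. The remaining constraints are straightforward to verify.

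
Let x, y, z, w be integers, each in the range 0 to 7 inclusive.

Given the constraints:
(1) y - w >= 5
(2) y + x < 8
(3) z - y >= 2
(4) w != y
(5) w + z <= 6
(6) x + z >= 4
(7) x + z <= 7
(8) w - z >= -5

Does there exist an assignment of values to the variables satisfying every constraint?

Unsatisfiable

Constraints 1, 3, and 8 give z − y ≥ 2, y − w ≥ 5, w − z ≥ -5.
Adding all 3 inequalities: the left sides telescope to 0, and the right sides sum to 2 + 5 + (-5) = 2. So 0 ≥ 2, which is false.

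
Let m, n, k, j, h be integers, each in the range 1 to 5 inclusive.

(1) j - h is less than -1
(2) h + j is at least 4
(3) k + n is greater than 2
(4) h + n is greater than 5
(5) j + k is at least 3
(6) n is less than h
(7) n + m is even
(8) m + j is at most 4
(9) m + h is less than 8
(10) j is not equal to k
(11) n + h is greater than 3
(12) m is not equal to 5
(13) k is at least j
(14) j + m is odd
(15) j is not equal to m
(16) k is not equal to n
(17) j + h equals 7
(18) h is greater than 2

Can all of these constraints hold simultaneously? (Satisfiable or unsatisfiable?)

Satisfiable

Setting (m, n, k, j, h) = (1, 1, 3, 2, 5) satisfies everything: constraint 1: j - h = -3; constraint 2: h + j = 7; constraint 3: k + n = 4, and the others follow.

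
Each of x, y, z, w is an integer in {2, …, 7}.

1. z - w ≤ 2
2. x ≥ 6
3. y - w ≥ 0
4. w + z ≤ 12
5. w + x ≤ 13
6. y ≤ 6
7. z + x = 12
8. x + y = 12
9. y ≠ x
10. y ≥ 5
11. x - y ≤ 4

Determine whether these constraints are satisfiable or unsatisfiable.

Satisfiable

The assignment x = 7, y = 5, z = 5, w = 4 works:
  constraint 1 holds since z - w = 1.
  constraint 3 holds since y - w = 1.
  constraint 4 holds since w + z = 9.
The rest check out directly.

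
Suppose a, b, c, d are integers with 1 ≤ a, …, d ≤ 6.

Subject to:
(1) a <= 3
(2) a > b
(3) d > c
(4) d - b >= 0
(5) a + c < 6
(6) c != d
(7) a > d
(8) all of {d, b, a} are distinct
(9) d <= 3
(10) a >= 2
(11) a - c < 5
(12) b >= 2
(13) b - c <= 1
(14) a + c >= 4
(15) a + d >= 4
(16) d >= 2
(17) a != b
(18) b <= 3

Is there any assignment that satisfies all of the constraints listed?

Constraints 1, 9, 10, 12, 16, and 18 confine each of d, b, a to the 2 values {2, 3}.
Constraint 8 requires all 3 of them to be distinct, but only 2 values are available — impossible by the pigeonhole principle.

Unsatisfiable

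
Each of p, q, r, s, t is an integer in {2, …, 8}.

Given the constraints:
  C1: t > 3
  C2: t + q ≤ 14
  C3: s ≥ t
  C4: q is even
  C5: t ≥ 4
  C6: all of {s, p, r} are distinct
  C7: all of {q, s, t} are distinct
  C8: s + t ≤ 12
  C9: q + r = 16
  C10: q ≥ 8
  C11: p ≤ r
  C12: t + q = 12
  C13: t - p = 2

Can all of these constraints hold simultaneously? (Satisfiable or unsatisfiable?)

Satisfiable

Take p = 2, q = 8, r = 8, s = 5, t = 4. Then constraint 2: t + q = 12; constraint 8: s + t = 9, and every other listed constraint is also met.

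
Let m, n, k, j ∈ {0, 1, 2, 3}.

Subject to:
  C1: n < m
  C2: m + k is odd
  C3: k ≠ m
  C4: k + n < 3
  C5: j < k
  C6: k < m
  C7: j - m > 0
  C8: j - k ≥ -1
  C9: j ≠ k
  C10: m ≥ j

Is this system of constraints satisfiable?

Unsatisfiable

Constraints 5, 6, and 7 give m < j, j < k, k < m. Chaining: m < j < k < m, which forces m < m — impossible.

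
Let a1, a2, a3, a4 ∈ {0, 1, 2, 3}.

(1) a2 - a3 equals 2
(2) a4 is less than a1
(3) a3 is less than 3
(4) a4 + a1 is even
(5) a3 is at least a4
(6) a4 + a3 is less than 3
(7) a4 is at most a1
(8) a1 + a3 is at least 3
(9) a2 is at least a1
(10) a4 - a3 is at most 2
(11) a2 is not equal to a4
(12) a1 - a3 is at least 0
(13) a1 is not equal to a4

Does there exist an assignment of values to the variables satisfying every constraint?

Satisfiable

The assignment a1 = 3, a2 = 3, a3 = 1, a4 = 1 works:
  constraint 1 holds since a2 - a3 = 2.
  constraint 6 holds since a4 + a3 = 2.
The rest check out directly.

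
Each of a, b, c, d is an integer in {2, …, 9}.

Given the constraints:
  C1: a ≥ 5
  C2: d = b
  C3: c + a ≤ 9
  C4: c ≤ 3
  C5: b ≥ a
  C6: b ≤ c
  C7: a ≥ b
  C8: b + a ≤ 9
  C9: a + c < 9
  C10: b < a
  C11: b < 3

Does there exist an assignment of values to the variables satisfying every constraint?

Unsatisfiable

From constraints 1 and 5: b ≥ a and a ≥ 5, so b ≥ 5. From constraints 4 and 6: b ≤ c and c ≤ 3, so b ≤ 3. But 3 < 5, so no value of b works.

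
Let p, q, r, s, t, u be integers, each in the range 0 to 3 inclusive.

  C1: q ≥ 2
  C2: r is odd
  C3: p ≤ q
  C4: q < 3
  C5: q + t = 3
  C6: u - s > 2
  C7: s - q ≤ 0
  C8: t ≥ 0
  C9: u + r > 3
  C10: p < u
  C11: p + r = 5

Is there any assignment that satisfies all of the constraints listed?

One satisfying assignment is p = 2, q = 2, r = 3, s = 0, t = 1, u = 3.
For the less obvious constraints — constraint 5: q + t = 3; constraint 6: u - s = 3 — and the others hold by inspection.

Satisfiable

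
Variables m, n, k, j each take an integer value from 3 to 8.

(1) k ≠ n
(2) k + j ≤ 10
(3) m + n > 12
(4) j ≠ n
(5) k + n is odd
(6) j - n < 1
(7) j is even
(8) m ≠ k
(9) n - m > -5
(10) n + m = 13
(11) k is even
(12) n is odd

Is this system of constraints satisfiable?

Take m = 8, n = 5, k = 4, j = 4. Then constraint 2: k + j = 8; constraint 3: m + n = 13; constraint 6: j - n = -1, and every other listed constraint is also met.

Satisfiable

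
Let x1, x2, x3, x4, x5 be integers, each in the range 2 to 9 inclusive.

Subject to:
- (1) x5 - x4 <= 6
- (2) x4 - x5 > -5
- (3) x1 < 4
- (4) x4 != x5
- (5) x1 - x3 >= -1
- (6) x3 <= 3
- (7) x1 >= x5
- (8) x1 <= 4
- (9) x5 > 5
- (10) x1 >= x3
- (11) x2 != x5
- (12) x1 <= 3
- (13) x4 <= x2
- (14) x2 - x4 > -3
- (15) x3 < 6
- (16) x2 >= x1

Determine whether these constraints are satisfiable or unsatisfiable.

Unsatisfiable

From constraint 9: x5 ≥ 6. From constraints 7 and 8: x5 ≤ x1 and x1 ≤ 4, so x5 ≤ 4. But 4 < 6, so no value of x5 works.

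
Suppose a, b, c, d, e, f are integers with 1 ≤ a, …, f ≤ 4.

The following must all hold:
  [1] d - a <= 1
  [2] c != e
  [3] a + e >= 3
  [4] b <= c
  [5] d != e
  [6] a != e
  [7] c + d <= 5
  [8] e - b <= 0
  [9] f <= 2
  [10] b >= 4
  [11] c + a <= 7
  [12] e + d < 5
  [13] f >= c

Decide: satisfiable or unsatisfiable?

From constraints 4 and 10: c ≥ b and b ≥ 4, so c ≥ 4. From constraints 9 and 13: c ≤ f and f ≤ 2, so c ≤ 2. But 2 < 4, so no value of c works.

Unsatisfiable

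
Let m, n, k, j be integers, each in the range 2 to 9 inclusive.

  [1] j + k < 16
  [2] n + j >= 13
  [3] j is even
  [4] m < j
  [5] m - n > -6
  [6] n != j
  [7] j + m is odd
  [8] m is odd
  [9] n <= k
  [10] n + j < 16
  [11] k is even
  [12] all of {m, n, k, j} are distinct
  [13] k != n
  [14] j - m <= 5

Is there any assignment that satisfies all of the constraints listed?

Satisfiable

The assignment m = 3, n = 7, k = 8, j = 6 works:
  constraint 1 holds since j + k = 14.
  constraint 2 holds since n + j = 13.
  constraint 5 holds since m - n = -4.
The rest check out directly.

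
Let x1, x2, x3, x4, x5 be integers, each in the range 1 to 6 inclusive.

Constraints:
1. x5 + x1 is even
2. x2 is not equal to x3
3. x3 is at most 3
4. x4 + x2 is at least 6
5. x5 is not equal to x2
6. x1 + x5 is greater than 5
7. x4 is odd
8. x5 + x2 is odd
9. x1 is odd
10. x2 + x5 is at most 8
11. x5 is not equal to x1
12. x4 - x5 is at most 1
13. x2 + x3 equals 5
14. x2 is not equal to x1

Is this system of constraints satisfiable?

The assignment x1 = 5, x2 = 4, x3 = 1, x4 = 3, x5 = 3 works:
  constraint 4 holds since x4 + x2 = 7.
  constraint 6 holds since x1 + x5 = 8.
The rest check out directly.

Satisfiable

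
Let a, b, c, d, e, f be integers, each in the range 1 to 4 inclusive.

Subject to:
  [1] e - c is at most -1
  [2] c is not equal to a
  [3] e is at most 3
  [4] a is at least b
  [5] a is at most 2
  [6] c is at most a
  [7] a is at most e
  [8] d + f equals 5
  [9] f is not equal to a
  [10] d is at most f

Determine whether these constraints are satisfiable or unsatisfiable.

Unsatisfiable

Constraints 1, 6, and 7 give a ≤ e, e < c, c ≤ a. Chaining: a ≤ e < c ≤ a, which forces a < a — impossible.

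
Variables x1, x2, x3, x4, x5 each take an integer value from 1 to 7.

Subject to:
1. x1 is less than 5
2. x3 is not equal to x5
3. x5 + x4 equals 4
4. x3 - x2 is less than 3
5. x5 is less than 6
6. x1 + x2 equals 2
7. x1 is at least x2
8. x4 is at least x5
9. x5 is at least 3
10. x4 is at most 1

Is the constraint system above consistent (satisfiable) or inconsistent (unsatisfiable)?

Unsatisfiable

From constraint 9: x5 ≥ 3. From constraints 8 and 10: x5 ≤ x4 and x4 ≤ 1, so x5 ≤ 1. But 1 < 3, so no value of x5 works.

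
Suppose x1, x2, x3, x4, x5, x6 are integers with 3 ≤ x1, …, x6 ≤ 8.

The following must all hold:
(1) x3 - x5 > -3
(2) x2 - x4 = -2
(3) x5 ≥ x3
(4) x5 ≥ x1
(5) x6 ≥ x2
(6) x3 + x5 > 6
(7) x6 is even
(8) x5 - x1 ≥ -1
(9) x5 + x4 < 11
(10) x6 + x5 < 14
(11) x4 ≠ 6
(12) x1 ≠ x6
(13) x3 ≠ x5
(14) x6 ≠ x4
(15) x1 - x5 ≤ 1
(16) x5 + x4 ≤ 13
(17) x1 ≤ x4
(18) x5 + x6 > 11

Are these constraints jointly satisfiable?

Try x1 = 5, x2 = 3, x3 = 4, x4 = 5, x5 = 5, x6 = 8.
Check constraint 1: x3 - x5 = -1; constraint 2: x2 - x4 = -2; constraint 6: x3 + x5 = 9. The remaining constraints are straightforward to verify.

Satisfiable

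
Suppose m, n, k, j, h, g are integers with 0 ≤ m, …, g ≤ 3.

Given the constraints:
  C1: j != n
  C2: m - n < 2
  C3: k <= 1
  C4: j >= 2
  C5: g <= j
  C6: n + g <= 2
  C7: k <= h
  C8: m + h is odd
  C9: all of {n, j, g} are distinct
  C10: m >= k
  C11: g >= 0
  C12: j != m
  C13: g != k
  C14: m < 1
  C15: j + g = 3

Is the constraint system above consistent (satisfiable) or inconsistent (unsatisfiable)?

The assignment m = 0, n = 0, k = 0, j = 2, h = 3, g = 1 works:
  constraint 2 holds since m - n = 0.
  constraint 6 holds since n + g = 1.
  constraint 15 holds since j + g = 3.
The rest check out directly.

Satisfiable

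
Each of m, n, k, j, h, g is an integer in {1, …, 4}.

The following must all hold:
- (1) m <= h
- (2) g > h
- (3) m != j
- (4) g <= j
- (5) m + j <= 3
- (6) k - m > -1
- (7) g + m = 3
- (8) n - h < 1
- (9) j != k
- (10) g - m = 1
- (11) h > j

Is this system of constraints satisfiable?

Unsatisfiable

Constraints 2, 4, and 11 give g ≤ j, j < h, h < g. Chaining: g ≤ j < h < g, which forces g < g — impossible.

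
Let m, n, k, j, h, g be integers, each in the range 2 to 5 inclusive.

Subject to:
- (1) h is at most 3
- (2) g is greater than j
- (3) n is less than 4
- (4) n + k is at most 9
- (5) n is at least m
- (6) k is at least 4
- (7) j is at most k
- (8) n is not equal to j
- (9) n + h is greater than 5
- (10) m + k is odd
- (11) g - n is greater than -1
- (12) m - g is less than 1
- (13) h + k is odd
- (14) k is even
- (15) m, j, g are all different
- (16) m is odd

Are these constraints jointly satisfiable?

Setting (m, n, k, j, h, g) = (3, 3, 4, 4, 3, 5) satisfies everything: constraint 4: n + k = 7; constraint 9: n + h = 6; constraint 11: g - n = 2, and the others follow.

Satisfiable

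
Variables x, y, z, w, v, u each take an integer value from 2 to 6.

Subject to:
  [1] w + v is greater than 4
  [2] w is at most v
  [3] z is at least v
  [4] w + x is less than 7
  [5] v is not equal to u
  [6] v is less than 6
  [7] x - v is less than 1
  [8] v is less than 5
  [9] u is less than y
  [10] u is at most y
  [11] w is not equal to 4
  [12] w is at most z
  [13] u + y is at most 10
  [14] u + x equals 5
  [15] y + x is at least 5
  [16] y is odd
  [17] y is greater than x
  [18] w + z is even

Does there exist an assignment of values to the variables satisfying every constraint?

Try x = 2, y = 5, z = 5, w = 3, v = 4, u = 3.
Check constraint 1: w + v = 7; constraint 4: w + x = 5; constraint 7: x - v = -2. The remaining constraints are straightforward to verify.

Satisfiable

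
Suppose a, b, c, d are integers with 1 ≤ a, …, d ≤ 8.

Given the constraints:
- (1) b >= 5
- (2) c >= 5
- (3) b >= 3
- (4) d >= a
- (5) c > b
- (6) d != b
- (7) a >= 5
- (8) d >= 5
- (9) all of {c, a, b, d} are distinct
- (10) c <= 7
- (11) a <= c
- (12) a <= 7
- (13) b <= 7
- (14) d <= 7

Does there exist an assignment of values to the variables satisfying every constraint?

Constraints 1, 2, 7, 8, 10, 12, 13, and 14 confine each of c, a, b, d to the 3 values {5, …, 7}.
Constraint 9 requires all 4 of them to be distinct, but only 3 values are available — impossible by the pigeonhole principle.

Unsatisfiable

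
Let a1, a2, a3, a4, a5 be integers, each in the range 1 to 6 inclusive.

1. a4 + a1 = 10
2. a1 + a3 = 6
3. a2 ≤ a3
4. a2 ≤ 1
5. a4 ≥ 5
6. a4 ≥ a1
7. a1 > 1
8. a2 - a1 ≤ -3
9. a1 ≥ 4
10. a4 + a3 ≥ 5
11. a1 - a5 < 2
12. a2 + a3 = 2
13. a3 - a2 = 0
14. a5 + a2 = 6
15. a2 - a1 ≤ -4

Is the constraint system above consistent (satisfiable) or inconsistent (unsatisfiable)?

Satisfiable

Setting (a1, a2, a3, a4, a5) = (5, 1, 1, 5, 5) satisfies everything: constraint 1: a4 + a1 = 10; constraint 2: a1 + a3 = 6; constraint 8: a2 - a1 = -4, and the others follow.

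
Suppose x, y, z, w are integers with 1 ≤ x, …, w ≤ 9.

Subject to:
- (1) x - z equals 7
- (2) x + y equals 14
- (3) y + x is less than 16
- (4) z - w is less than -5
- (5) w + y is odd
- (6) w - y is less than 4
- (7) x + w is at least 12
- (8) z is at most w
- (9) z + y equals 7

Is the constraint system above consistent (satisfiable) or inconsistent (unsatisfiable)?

Satisfiable

Setting (x, y, z, w) = (8, 6, 1, 7) satisfies everything: constraint 1: x - z = 7; constraint 2: x + y = 14, and the others follow.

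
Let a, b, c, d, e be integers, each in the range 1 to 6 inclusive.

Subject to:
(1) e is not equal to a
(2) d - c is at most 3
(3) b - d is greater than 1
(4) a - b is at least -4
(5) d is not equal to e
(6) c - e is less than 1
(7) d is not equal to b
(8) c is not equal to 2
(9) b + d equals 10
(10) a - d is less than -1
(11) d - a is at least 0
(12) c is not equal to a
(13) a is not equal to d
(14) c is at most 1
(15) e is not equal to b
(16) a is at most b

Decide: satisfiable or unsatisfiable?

Satisfiable

The assignment a = 2, b = 6, c = 1, d = 4, e = 3 works:
  constraint 2 holds since d - c = 3.
  constraint 3 holds since b - d = 2.
  constraint 4 holds since a - b = -4.
The rest check out directly.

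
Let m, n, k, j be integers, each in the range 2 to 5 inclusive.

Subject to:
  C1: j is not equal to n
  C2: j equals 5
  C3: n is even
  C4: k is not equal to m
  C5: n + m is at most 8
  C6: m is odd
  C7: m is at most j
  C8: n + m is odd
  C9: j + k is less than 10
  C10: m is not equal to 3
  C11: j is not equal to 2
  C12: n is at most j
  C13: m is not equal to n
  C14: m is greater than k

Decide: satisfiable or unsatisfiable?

Satisfiable

Try m = 5, n = 2, k = 3, j = 5.
Check constraint 5: n + m = 7; constraint 9: j + k = 8. The remaining constraints are straightforward to verify.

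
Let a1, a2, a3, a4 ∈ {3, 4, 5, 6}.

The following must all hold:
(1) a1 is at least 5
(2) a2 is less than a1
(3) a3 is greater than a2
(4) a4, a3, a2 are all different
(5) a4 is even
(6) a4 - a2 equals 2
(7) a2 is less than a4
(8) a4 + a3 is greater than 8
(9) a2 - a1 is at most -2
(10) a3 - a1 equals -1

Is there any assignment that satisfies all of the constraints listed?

Take a1 = 6, a2 = 4, a3 = 5, a4 = 6. Then constraint 6: a4 - a2 = 2; constraint 8: a4 + a3 = 11, and every other listed constraint is also met.

Satisfiable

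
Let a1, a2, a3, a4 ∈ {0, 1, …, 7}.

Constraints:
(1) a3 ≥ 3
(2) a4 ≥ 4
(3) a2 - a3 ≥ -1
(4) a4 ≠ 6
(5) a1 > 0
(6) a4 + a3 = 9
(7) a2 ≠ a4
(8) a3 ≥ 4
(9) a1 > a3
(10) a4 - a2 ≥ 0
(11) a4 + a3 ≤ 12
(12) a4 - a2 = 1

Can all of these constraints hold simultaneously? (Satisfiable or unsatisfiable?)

Take a1 = 5, a2 = 4, a3 = 4, a4 = 5. Then constraint 3: a2 - a3 = 0; constraint 6: a4 + a3 = 9; constraint 10: a4 - a2 = 1, and every other listed constraint is also met.

Satisfiable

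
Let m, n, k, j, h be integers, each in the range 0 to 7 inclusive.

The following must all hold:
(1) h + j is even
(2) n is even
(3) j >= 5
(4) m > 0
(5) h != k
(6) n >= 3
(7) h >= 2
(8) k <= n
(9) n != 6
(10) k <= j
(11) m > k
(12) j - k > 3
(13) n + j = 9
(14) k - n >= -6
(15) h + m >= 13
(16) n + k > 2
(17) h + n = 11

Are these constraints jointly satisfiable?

Setting (m, n, k, j, h) = (7, 4, 0, 5, 7) satisfies everything: constraint 12: j - k = 5; constraint 13: n + j = 9; constraint 14: k - n = -4, and the others follow.

Satisfiable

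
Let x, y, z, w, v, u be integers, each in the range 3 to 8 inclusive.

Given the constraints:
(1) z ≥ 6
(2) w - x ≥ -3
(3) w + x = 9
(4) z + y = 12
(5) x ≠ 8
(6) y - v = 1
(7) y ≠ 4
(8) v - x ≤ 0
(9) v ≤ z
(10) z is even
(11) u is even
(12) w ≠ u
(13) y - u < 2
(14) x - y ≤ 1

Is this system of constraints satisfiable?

Satisfiable

Setting (x, y, z, w, v, u) = (6, 6, 6, 3, 5, 6) satisfies everything: constraint 2: w - x = -3; constraint 3: w + x = 9, and the others follow.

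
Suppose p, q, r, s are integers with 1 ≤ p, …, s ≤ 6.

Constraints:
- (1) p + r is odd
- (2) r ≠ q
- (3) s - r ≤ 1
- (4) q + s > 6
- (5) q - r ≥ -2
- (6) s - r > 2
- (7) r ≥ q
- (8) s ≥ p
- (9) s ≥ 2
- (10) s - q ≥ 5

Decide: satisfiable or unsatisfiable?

Constraints 3, 5, and 10 give q − r ≥ -2, r − s ≥ -1, s − q ≥ 5.
Adding all 3 inequalities: the left sides telescope to 0, and the right sides sum to (-2) + (-1) + 5 = 2. So 0 ≥ 2, which is false.

Unsatisfiable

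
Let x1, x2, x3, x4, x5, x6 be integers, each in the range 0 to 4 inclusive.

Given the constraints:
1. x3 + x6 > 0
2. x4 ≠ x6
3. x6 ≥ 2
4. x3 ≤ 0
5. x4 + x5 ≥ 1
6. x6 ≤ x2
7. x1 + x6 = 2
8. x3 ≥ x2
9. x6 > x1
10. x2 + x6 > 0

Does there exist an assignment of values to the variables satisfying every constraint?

Unsatisfiable

From constraints 3 and 6: x2 ≥ x6 and x6 ≥ 2, so x2 ≥ 2. From constraints 4 and 8: x2 ≤ x3 and x3 ≤ 0, so x2 ≤ 0. But 0 < 2, so no value of x2 works.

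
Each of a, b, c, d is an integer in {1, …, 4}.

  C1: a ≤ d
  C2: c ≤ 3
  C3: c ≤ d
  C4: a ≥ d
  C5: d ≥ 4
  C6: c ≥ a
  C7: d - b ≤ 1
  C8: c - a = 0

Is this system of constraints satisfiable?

Unsatisfiable

From constraints 4 and 5: a ≥ d and d ≥ 4, so a ≥ 4. From constraints 2 and 6: a ≤ c and c ≤ 3, so a ≤ 3. But 3 < 4, so no value of a works.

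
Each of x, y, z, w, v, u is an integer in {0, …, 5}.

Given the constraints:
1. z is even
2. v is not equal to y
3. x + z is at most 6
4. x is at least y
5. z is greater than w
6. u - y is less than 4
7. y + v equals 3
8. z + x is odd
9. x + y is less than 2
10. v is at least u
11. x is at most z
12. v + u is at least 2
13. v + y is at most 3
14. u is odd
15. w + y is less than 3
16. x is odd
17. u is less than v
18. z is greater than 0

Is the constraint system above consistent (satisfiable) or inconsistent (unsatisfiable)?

Satisfiable

The assignment x = 1, y = 0, z = 4, w = 0, v = 3, u = 1 works:
  constraint 3 holds since x + z = 5.
  constraint 6 holds since u - y = 1.
  constraint 7 holds since y + v = 3.
The rest check out directly.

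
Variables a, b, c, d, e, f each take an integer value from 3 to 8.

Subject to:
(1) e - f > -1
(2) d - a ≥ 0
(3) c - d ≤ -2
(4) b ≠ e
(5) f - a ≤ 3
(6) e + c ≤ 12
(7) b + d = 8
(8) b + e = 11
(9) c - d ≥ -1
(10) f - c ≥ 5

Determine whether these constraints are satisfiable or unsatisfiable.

Unsatisfiable

Constraints 2, 5, 9, and 10 give c − d ≥ -1, d − a ≥ 0, a − f ≥ -3, f − c ≥ 5.
Adding all 4 inequalities: the left sides telescope to 0, and the right sides sum to (-1) + 0 + (-3) + 5 = 1. So 0 ≥ 1, which is false.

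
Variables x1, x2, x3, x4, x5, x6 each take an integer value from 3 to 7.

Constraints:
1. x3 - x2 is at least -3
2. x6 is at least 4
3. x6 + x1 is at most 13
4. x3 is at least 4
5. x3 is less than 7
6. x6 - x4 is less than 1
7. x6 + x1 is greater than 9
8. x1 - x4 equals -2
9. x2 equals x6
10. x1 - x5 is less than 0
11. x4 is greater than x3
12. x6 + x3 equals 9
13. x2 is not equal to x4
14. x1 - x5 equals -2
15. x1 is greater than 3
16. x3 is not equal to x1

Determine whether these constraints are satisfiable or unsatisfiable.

Satisfiable

Take x1 = 5, x2 = 5, x3 = 4, x4 = 7, x5 = 7, x6 = 5. Then constraint 1: x3 - x2 = -1; constraint 3: x6 + x1 = 10; constraint 6: x6 - x4 = -2, and every other listed constraint is also met.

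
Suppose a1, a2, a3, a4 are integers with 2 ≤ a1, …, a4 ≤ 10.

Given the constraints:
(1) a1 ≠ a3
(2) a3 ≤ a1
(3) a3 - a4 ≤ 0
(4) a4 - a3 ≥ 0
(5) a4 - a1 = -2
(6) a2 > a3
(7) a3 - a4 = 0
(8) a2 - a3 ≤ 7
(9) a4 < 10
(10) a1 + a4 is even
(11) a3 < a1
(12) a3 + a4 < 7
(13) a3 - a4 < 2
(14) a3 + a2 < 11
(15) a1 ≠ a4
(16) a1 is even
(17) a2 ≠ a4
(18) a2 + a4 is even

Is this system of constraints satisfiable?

The assignment a1 = 4, a2 = 8, a3 = 2, a4 = 2 works:
  constraint 3 holds since a3 - a4 = 0.
  constraint 4 holds since a4 - a3 = 0.
The rest check out directly.

Satisfiable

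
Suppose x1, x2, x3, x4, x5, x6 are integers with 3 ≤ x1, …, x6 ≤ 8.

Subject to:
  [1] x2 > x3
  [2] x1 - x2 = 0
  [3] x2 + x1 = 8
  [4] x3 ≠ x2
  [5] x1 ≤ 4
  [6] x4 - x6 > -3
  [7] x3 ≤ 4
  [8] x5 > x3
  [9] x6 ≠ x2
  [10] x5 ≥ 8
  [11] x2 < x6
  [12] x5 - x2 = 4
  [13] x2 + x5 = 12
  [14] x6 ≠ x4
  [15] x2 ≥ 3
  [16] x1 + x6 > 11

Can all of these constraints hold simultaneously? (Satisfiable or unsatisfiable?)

The assignment x1 = 4, x2 = 4, x3 = 3, x4 = 7, x5 = 8, x6 = 8 works:
  constraint 2 holds since x1 - x2 = 0.
  constraint 3 holds since x2 + x1 = 8.
The rest check out directly.

Satisfiable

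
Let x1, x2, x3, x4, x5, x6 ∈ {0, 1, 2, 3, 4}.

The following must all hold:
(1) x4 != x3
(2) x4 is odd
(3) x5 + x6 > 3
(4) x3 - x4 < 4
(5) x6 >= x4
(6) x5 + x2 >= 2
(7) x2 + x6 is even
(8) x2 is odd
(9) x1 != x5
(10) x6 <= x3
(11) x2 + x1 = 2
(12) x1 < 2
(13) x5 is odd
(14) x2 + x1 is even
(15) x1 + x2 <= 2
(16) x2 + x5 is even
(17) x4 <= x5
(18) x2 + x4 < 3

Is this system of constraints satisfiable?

One satisfying assignment is x1 = 1, x2 = 1, x3 = 3, x4 = 1, x5 = 3, x6 = 3.
For the less obvious constraints — constraint 3: x5 + x6 = 6; constraint 4: x3 - x4 = 2 — and the others hold by inspection.

Satisfiable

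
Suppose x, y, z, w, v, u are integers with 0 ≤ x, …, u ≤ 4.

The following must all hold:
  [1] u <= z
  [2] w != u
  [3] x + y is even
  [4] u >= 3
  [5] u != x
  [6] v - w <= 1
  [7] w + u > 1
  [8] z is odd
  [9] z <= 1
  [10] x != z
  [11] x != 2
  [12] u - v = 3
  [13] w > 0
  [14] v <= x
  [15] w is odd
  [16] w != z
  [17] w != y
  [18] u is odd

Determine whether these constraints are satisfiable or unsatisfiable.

Unsatisfiable

From constraints 1 and 4: z ≥ u and u ≥ 3, so z ≥ 3. From constraint 9: z ≤ 1. But 1 < 3, so no value of z works.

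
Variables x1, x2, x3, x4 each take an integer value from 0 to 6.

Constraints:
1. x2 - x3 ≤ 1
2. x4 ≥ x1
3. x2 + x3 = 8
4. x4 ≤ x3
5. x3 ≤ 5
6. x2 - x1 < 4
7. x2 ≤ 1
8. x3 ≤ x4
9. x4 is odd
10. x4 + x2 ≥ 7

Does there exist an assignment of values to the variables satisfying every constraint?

From constraints 4 and 5: x4 ≤ x3 ≤ 5. From constraint 7: x2 ≤ 1. Hence x4 + x2 ≤ 6. But constraint 10 requires x4 + x2 ≥ 7, and 7 > 6. Contradiction.

Unsatisfiable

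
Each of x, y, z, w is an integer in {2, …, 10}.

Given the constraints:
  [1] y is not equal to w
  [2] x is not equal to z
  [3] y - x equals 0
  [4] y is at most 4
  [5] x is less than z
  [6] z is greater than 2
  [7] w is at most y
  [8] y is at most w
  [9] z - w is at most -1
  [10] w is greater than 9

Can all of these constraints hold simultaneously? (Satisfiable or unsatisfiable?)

From constraint 10: w ≥ 10. From constraints 4 and 7: w ≤ y and y ≤ 4, so w ≤ 4. But 4 < 10, so no value of w works.

Unsatisfiable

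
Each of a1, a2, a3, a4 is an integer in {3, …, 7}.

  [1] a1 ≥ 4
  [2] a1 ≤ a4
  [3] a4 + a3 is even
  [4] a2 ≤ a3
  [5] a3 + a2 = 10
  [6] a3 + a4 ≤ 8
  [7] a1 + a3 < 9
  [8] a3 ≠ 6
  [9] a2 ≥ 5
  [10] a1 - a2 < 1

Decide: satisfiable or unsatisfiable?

Unsatisfiable

From constraints 4 and 9: a3 ≥ a2 ≥ 5. From constraints 1 and 2: a4 ≥ a1 ≥ 4. Hence a3 + a4 ≥ 9. But constraint 6 requires a3 + a4 ≤ 8, and 8 < 9. Contradiction.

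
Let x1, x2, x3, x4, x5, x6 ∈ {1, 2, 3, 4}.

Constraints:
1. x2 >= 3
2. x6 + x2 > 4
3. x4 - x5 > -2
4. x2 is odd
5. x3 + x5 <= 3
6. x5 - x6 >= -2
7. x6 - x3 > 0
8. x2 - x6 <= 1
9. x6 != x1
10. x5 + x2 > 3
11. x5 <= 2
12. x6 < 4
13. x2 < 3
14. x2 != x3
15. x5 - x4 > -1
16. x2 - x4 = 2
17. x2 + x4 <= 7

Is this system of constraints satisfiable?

Unsatisfiable

From constraint 1: x2 ≥ 3. From constraint 13: x2 ≤ 2. But 2 < 3, so no value of x2 works.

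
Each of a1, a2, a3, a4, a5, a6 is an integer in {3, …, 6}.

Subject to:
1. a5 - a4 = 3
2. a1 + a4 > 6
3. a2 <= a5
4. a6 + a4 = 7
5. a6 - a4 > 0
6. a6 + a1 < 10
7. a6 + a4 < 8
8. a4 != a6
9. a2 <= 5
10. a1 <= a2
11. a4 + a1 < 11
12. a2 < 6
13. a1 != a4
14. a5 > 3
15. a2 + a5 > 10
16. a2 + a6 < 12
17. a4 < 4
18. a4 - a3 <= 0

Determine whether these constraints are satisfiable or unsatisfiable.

Try a1 = 5, a2 = 5, a3 = 5, a4 = 3, a5 = 6, a6 = 4.
Check constraint 1: a5 - a4 = 3; constraint 2: a1 + a4 = 8; constraint 4: a6 + a4 = 7. The remaining constraints are straightforward to verify.

Satisfiable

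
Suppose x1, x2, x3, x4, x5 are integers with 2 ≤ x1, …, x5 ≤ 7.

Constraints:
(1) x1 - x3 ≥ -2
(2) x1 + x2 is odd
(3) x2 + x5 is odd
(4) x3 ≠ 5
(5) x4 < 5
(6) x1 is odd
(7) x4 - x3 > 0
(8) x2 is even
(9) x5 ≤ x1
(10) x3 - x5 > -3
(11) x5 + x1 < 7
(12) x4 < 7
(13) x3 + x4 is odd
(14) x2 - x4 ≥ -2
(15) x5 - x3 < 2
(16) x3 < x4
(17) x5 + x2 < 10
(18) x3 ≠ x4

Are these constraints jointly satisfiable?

Setting (x1, x2, x3, x4, x5) = (3, 4, 3, 4, 3) satisfies everything: constraint 1: x1 - x3 = 0; constraint 7: x4 - x3 = 1; constraint 10: x3 - x5 = 0, and the others follow.

Satisfiable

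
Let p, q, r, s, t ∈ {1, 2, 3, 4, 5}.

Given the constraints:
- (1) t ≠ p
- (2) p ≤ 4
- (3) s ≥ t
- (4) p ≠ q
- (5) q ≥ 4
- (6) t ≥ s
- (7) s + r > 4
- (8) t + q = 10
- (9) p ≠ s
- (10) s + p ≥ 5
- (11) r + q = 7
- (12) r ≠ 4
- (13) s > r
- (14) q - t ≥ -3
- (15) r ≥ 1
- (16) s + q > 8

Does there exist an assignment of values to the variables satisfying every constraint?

Satisfiable

Try p = 1, q = 5, r = 2, s = 5, t = 5.
Check constraint 7: s + r = 7; constraint 8: t + q = 10; constraint 10: s + p = 6. The remaining constraints are straightforward to verify.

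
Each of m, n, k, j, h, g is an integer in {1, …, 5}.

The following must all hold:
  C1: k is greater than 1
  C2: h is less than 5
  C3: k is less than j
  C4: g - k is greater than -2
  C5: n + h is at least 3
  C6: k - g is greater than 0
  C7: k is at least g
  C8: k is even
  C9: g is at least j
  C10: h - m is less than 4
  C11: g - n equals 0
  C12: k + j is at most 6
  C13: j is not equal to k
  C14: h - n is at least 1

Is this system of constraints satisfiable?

Unsatisfiable

Constraints 3, 6, and 9 give k < j, j ≤ g, g < k. Chaining: k < j ≤ g < k, which forces k < k — impossible.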